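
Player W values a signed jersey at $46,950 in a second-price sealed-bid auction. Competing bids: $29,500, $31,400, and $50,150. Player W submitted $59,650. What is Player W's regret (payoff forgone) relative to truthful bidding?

Regret: $3,200.

The highest competing bid is $50,150.
Bidding truthfully at $46,950: the top bid is $50,150 (a rival), so Player W loses. Payoff = $0.
Bidding $59,650: Player W has the top bid, wins, and pays the second-highest bid $50,150. Payoff = $46,950 − $50,150 = -$3,200.
Regret = truthful payoff − actual payoff = $0 − -$3,200 = $3,200.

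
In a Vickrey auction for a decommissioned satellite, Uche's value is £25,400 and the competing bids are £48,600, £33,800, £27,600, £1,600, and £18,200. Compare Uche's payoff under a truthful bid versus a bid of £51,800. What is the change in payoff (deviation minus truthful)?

The highest competing bid is £48,600.
Bidding truthfully at £25,400: the top bid is £48,600 (a rival), so Uche loses. Payoff = £0.
Bidding £51,800: Uche has the top bid, wins, and pays the second-highest bid £48,600. Payoff = £25,400 − £48,600 = -£23,200.
Change = -£23,200 − £0 = -£23,200.
Deviating from a truthful bid can only lose payoff in a second-price auction — never gain.

Change in payoff: -£23,200.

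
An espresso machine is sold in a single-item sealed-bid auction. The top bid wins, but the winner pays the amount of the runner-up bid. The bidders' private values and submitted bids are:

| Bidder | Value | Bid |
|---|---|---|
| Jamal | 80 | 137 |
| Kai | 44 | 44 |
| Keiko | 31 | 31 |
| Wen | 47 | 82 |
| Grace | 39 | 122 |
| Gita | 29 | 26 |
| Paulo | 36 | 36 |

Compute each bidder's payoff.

Bids in descending order: Jamal 137, then Grace 122, then Wen 82, then Kai 44, then Paulo 36, then Keiko 31, then Gita 26.
Jamal has the top bid and wins; the price is the second-highest bid, 122.
Jamal's payoff = 80 − 122 = -42. All other bidders lose, so their payoff is 0.

Jamal -42, Kai 0, Keiko 0, Wen 0, Grace 0, Gita 0, Paulo 0.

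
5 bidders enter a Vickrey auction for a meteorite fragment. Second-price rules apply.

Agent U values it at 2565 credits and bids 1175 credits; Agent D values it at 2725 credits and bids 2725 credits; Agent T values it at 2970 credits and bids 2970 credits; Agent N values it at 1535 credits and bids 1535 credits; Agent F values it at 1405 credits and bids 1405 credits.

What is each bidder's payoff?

Payoffs: Agent U 0 credits, Agent D 0 credits, Agent T 245 credits, Agent N 0 credits, Agent F 0 credits.

Bids in descending order: Agent T 2970 credits > Agent D 2725 credits > Agent N 1535 credits > Agent F 1405 credits > Agent U 1175 credits.
Agent T has the top bid and wins; the price is the second-highest bid, 2725 credits.
Agent T's payoff = 2970 credits − 2725 credits = 245 credits. All other bidders lose, so their payoff is 0.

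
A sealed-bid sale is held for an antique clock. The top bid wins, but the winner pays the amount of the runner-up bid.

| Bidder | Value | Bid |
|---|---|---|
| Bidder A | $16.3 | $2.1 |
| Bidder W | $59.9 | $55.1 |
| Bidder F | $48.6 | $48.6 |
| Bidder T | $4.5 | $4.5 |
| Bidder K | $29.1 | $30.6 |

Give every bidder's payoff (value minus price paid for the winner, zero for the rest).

Ranking the bids: Bidder W $55.1, then Bidder F $48.6, then Bidder K $30.6, then Bidder T $4.5, then Bidder A $2.1.
Bidder W has the top bid and wins; the price is the second-highest bid, $48.6.
Bidder W's payoff = $59.9 − $48.6 = $11.3. All other bidders lose, so their payoff is 0.

Bidder A $0.0, Bidder W $11.3, Bidder F $0.0, Bidder T $0.0, Bidder K $0.0.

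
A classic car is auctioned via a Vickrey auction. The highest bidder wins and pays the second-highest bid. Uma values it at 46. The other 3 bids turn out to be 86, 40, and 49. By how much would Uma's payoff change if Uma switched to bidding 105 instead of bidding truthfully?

The highest competing bid is 86.
Bidding truthfully at 46: the top bid is 86 (a rival), so Uma loses. Payoff = 0.
Bidding 105: Uma has the top bid, wins, and pays the second-highest bid 86. Payoff = 46 − 86 = -40.
Change = -40 − 0 = -40.

Change in payoff: -40.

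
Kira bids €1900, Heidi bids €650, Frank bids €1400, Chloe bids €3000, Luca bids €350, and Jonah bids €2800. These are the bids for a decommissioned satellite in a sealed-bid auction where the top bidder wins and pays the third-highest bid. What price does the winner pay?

Price paid: €1900.

Ranking the bids: Chloe €3000; Jonah €2800; Kira €1900; Frank €1400; Heidi €650; Luca €350.
Chloe is the highest bidder, so Chloe wins.
Under the third-price rule, the price is the third-highest bid: €1900.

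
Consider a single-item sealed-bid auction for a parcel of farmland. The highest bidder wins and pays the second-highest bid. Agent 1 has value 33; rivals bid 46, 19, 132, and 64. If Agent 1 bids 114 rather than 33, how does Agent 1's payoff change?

0

The highest competing bid is 132.
Bidding truthfully at 33: the top bid is 132 (a rival), so Agent 1 loses. Payoff = 0.
Bidding 114: the top bid is 132 (a rival), so Agent 1 loses. Payoff = 0.
Change = 0 − 0 = 0.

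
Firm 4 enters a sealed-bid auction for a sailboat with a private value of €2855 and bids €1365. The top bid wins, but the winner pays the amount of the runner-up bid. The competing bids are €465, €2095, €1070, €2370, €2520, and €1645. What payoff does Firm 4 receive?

€0

Highest competing bid: €2520.
Firm 4's bid €1365 is not the highest, so Firm 4 loses, pays nothing, and earns zero payoff.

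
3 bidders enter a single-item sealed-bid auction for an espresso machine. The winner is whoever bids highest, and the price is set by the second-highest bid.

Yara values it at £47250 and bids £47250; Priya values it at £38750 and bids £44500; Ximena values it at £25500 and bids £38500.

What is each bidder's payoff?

Yara £2750, Priya £0, Ximena £0.

Ordered from highest: Yara £47250, then Priya £44500, then Ximena £38500.
Yara has the top bid and wins; the price is the second-highest bid, £44500.
Yara's payoff = £47250 − £44500 = £2750. All other bidders lose, so their payoff is 0.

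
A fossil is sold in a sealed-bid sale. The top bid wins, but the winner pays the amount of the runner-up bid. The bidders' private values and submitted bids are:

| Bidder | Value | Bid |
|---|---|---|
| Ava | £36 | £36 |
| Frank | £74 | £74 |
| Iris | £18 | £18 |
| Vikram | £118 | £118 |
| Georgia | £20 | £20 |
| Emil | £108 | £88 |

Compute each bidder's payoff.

Sorted high to low: Vikram £118 > Emil £88 > Frank £74 > Ava £36 > Georgia £20 > Iris £18.
Vikram has the top bid and wins; the price is the second-highest bid, £88.
Vikram's payoff = £118 − £88 = £30. All other bidders lose, so their payoff is 0.

Ava £0, Frank £0, Iris £0, Vikram £30, Georgia £0, Emil £0.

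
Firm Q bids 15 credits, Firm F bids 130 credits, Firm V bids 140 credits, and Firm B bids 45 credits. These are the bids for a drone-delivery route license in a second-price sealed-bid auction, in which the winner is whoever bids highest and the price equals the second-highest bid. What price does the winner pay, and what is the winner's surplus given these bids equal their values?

The winner pays 130 credits for a surplus of 10 credits.

Bids in descending order: Firm V 140 credits > Firm F 130 credits > Firm B 45 credits > Firm Q 15 credits.
Firm V is the highest bidder, so Firm V wins.
Under the second-price rule, the price is the second-highest bid: 130 credits.
Surplus = 140 credits − 130 credits = 10 credits.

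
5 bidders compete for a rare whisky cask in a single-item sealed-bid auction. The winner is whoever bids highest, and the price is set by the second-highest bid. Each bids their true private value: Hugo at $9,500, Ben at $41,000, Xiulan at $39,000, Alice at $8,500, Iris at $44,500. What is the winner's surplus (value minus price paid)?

Surplus = $3,500.

Bids in descending order: Iris $44,500; Ben $41,000; Xiulan $39,000; Hugo $9,500; Alice $8,500.
Iris wins with the top bid and pays the second-highest, $41,000.
Surplus = $44,500 − $41,000 = $3,500.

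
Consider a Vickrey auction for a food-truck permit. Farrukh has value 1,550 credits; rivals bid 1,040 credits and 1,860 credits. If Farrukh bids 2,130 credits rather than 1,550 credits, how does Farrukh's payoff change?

The highest competing bid is 1,860 credits.
Bidding truthfully at 1,550 credits: the top bid is 1,860 credits (a rival), so Farrukh loses. Payoff = 0 credits.
Bidding 2,130 credits: Farrukh has the top bid, wins, and pays the second-highest bid 1,860 credits. Payoff = 1,550 credits − 1,860 credits = -310 credits.
Change = -310 credits − 0 credits = -310 credits.
This is the dominant-strategy logic: truthful bidding weakly beats any alternative.

-310 credits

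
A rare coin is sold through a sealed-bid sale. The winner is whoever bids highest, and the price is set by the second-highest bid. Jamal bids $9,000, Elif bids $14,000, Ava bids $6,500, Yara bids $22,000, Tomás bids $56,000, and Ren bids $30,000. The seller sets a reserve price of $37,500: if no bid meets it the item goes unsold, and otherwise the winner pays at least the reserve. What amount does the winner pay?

The winner pays $37,500.

Sorted high to low: Tomás $56,000, then Ren $30,000, then Yara $22,000, then Elif $14,000, then Jamal $9,000, then Ava $6,500.
Tomás has the highest bid, so Tomás wins.
The second-highest bid is $30,000, but the reserve $37,500 is higher, so the price is the reserve.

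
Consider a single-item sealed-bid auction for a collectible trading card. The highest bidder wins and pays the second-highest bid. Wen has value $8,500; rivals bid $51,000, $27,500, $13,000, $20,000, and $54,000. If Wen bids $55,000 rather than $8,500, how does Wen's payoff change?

The highest competing bid is $54,000.
Bidding truthfully at $8,500: the top bid is $54,000 (a rival), so Wen loses. Payoff = $0.
Bidding $55,000: Wen has the top bid, wins, and pays the second-highest bid $54,000. Payoff = $8,500 − $54,000 = -$45,500.
Change = -$45,500 − $0 = -$45,500.
Deviating from a truthful bid can only lose payoff in a second-price auction — never gain.

Payoff change: -$45,500.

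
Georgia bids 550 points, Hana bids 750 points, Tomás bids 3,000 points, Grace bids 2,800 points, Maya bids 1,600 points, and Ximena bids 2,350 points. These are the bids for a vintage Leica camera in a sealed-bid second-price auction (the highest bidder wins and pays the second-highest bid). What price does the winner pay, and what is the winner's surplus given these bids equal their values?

Ranking the bids: Tomás 3,000 points; Grace 2,800 points; Ximena 2,350 points; Maya 1,600 points; Hana 750 points; Georgia 550 points.
Tomás is the highest bidder, so Tomás wins.
Under the second-price rule, the price is the second-highest bid: 2,800 points.
Surplus = 3,000 points − 2,800 points = 200 points.

The winner pays 2,800 points for a surplus of 200 points.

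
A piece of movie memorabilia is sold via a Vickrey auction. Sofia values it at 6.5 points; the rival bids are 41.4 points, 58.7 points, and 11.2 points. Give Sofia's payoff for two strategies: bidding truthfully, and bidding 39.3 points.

(a) 0.0 points  (b) 0.0 points

The highest competing bid is 58.7 points.
Bidding truthfully at 6.5 points: the top bid is 58.7 points (a rival), so Sofia loses. Payoff = 0.0 points.
Bidding 39.3 points: the top bid is 58.7 points (a rival), so Sofia loses. Payoff = 0.0 points.
The bid only affects whether you win, not the price — here both bids land on the same side of the top rival bid, so the deviation is payoff-neutral.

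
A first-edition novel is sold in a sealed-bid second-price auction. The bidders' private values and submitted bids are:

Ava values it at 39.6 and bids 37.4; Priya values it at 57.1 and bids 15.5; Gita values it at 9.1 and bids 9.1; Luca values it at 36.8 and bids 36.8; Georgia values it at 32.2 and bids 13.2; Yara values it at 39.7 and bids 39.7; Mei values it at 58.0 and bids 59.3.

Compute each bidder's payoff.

Payoffs: Ava 0.0, Priya 0.0, Gita 0.0, Luca 0.0, Georgia 0.0, Yara 0.0, Mei 18.3.

Bids in descending order: Mei 59.3 > Yara 39.7 > Ava 37.4 > Luca 36.8 > Priya 15.5 > Georgia 13.2 > Gita 9.1.
Mei has the top bid and wins; the price is the second-highest bid, 39.7.
Mei's payoff = 58.0 − 39.7 = 18.3. All other bidders lose, so their payoff is 0.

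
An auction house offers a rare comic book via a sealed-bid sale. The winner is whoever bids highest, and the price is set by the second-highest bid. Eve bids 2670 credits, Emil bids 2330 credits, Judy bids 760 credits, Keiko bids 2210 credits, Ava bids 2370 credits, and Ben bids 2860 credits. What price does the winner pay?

2670 credits

Bids in descending order: Ben 2860 credits > Eve 2670 credits > Ava 2370 credits > Emil 2330 credits > Keiko 2210 credits > Judy 760 credits.
Ben has the highest bid, so Ben wins.
The second-highest bid is 2670 credits, so that is what Ben pays.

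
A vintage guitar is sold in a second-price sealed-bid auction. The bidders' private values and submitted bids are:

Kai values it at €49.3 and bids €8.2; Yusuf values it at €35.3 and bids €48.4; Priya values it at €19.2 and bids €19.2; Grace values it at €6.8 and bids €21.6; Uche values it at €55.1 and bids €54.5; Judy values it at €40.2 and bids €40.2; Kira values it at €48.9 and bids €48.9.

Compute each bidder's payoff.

Kai €0.0, Yusuf €0.0, Priya €0.0, Grace €0.0, Uche €6.2, Judy €0.0, Kira €0.0.

Ordered from highest: Uche €54.5, then Kira €48.9, then Yusuf €48.4, then Judy €40.2, then Grace €21.6, then Priya €19.2, then Kai €8.2.
Uche has the top bid and wins; the price is the second-highest bid, €48.9.
Uche's payoff = €55.1 − €48.9 = €6.2. All other bidders lose, so their payoff is 0.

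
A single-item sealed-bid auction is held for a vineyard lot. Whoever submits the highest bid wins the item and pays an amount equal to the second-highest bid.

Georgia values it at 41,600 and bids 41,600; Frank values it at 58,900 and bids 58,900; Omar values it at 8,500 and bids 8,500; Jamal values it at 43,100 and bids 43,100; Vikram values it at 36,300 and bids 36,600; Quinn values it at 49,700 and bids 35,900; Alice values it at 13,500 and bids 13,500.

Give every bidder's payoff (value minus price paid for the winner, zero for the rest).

Georgia 0, Frank 15,800, Omar 0, Jamal 0, Vikram 0, Quinn 0, Alice 0.

Sorted high to low: Frank 58,900 > Jamal 43,100 > Georgia 41,600 > Vikram 36,600 > Quinn 35,900 > Alice 13,500 > Omar 8,500.
Frank has the top bid and wins; the price is the second-highest bid, 43,100.
Frank's payoff = 58,900 − 43,100 = 15,800. All other bidders lose, so their payoff is 0.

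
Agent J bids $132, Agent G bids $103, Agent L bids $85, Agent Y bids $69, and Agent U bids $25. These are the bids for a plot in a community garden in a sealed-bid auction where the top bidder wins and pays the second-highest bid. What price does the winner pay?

Ordered from highest: Agent J $132 > Agent G $103 > Agent L $85 > Agent Y $69 > Agent U $25.
Agent J is the highest bidder, so Agent J wins.
Under the second-price rule, the price is the second-highest bid: $103.

Price paid: $103.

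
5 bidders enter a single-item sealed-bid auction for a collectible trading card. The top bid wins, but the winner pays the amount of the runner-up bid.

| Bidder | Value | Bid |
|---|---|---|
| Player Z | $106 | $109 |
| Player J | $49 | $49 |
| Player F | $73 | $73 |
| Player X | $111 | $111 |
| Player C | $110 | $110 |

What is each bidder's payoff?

Sorted high to low: Player X $111 > Player C $110 > Player Z $109 > Player F $73 > Player J $49.
Player X has the top bid and wins; the price is the second-highest bid, $110.
Player X's payoff = $111 − $110 = $1. All other bidders lose, so their payoff is 0.

Payoffs: Player Z $0, Player J $0, Player F $0, Player X $1, Player C $0.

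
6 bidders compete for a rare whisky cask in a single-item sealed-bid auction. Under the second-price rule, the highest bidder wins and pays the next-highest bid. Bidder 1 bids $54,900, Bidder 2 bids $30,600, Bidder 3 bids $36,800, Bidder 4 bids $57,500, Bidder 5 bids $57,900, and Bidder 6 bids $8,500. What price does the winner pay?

The winner pays $57,500.

Sorted high to low: Bidder 5 $57,900 > Bidder 4 $57,500 > Bidder 1 $54,900 > Bidder 3 $36,800 > Bidder 2 $30,600 > Bidder 6 $8,500.
Bidder 5 has the highest bid, so Bidder 5 wins.
The second-highest bid is $57,500, so that is what Bidder 5 pays.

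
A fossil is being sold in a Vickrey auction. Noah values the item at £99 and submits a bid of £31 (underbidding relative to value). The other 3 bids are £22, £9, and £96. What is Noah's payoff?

£0

Highest competing bid: £96.
Noah's bid £31 is not the highest, so Noah loses, pays nothing, and earns zero payoff.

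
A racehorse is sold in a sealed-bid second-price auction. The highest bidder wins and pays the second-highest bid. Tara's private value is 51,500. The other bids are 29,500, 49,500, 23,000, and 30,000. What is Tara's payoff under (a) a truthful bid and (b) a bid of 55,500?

The highest competing bid is 49,500.
Bidding truthfully at 51,500: Tara has the top bid, wins, and pays the second-highest bid 49,500. Payoff = 51,500 − 49,500 = 2,000.
Bidding 55,500: Tara has the top bid, wins, and pays the second-highest bid 49,500. Payoff = 51,500 − 49,500 = 2,000.
The bid only affects whether you win, not the price — here both bids land on the same side of the top rival bid, so the deviation is payoff-neutral.

Truthful: 2,000; alternative: 2,000.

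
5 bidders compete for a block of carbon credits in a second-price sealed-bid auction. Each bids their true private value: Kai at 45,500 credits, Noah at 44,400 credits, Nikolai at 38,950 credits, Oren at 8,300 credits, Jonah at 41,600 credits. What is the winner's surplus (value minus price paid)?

Ordered from highest: Kai 45,500 credits > Noah 44,400 credits > Jonah 41,600 credits > Nikolai 38,950 credits > Oren 8,300 credits.
Kai wins with the top bid and pays the second-highest, 44,400 credits.
Surplus = 45,500 credits − 44,400 credits = 1,100 credits.

Surplus = 1,100 credits.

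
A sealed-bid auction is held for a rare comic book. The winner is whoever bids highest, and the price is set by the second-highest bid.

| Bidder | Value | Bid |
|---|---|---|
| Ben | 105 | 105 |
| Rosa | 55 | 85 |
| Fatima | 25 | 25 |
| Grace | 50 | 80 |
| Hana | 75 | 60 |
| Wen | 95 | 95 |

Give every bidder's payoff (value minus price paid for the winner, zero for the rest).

Payoffs: Ben 10, Rosa 0, Fatima 0, Grace 0, Hana 0, Wen 0.

Ordered from highest: Ben 105; Wen 95; Rosa 85; Grace 80; Hana 60; Fatima 25.
Ben has the top bid and wins; the price is the second-highest bid, 95.
Ben's payoff = 105 − 95 = 10. All other bidders lose, so their payoff is 0.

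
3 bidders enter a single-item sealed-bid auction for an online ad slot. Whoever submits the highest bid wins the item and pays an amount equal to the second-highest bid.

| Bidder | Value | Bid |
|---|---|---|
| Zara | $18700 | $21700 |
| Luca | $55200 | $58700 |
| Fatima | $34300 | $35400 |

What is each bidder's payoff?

Ordered from highest: Luca $58700; Fatima $35400; Zara $21700.
Luca has the top bid and wins; the price is the second-highest bid, $35400.
Luca's payoff = $55200 − $35400 = $19800. All other bidders lose, so their payoff is 0.

Payoffs: Zara $0, Luca $19800, Fatima $0.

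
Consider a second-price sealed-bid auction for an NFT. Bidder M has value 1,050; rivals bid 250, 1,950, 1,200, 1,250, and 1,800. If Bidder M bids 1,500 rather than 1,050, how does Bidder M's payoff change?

The highest competing bid is 1,950.
Bidding truthfully at 1,050: the top bid is 1,950 (a rival), so Bidder M loses. Payoff = 0.
Bidding 1,500: the top bid is 1,950 (a rival), so Bidder M loses. Payoff = 0.
Change = 0 − 0 = 0.
The bid only affects whether you win, not the price — here both bids land on the same side of the top rival bid, so the deviation is payoff-neutral.

Change in payoff: 0.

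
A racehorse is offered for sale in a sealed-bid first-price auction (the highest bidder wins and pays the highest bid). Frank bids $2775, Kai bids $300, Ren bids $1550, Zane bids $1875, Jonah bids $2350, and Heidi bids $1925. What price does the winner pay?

Bids in descending order: Frank $2775; Jonah $2350; Heidi $1925; Zane $1875; Ren $1550; Kai $300.
Frank is the highest bidder, so Frank wins.
Under the first-price rule, the price is the highest bid: $2775.

The winner pays $2775.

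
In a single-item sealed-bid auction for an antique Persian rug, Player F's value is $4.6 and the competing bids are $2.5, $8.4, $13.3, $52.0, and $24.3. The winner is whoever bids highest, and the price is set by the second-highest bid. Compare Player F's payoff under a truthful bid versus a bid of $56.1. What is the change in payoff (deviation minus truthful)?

The highest competing bid is $52.0.
Bidding truthfully at $4.6: the top bid is $52.0 (a rival), so Player F loses. Payoff = $0.0.
Bidding $56.1: Player F has the top bid, wins, and pays the second-highest bid $52.0. Payoff = $4.6 − $52.0 = -$47.4.
Change = -$47.4 − $0.0 = -$47.4.
This is the dominant-strategy logic: truthful bidding weakly beats any alternative.

-$47.4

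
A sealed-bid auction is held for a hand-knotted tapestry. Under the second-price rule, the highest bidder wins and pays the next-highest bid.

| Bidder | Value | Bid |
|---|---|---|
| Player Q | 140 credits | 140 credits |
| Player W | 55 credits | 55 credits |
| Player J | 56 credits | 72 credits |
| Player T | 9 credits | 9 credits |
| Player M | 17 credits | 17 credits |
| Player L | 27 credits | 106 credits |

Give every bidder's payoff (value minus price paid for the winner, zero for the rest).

Ranking the bids: Player Q 140 credits > Player L 106 credits > Player J 72 credits > Player W 55 credits > Player M 17 credits > Player T 9 credits.
Player Q has the top bid and wins; the price is the second-highest bid, 106 credits.
Player Q's payoff = 140 credits − 106 credits = 34 credits. All other bidders lose, so their payoff is 0.

Player Q 34 credits, Player W 0 credits, Player J 0 credits, Player T 0 credits, Player M 0 credits, Player L 0 credits.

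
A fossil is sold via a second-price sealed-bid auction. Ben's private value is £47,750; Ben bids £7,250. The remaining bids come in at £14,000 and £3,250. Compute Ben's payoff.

Highest competing bid: £14,000.
Ben's bid £7,250 is not the highest, so Ben loses, pays nothing, and earns zero payoff.

Payoff = £0.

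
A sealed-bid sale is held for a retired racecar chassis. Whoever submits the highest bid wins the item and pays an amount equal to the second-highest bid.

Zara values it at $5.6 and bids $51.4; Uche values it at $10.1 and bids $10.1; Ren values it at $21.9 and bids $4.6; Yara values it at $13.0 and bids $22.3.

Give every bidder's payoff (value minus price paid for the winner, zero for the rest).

Zara -$16.7, Uche $0.0, Ren $0.0, Yara $0.0.

Ordered from highest: Zara $51.4; Yara $22.3; Uche $10.1; Ren $4.6.
Zara has the top bid and wins; the price is the second-highest bid, $22.3.
Zara's payoff = $5.6 − $22.3 = -$16.7. All other bidders lose, so their payoff is 0.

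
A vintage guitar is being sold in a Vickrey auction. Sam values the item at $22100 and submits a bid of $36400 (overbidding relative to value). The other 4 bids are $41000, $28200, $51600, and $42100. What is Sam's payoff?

Highest competing bid: $51600.
Sam's bid $36400 is not the highest, so Sam loses, pays nothing, and earns zero payoff.

Sam's payoff: $0.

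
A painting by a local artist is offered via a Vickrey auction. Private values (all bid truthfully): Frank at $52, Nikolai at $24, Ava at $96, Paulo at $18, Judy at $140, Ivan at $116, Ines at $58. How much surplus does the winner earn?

Surplus = $24.

Bids in descending order: Judy $140 > Ivan $116 > Ava $96 > Ines $58 > Frank $52 > Nikolai $24 > Paulo $18.
Judy wins with the top bid and pays the second-highest, $116.
Surplus = $140 − $116 = $24.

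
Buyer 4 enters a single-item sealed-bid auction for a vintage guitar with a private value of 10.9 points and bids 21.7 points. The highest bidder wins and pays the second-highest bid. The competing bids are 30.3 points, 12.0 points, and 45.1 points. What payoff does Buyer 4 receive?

Payoff = 0.0 points.

Highest competing bid: 45.1 points.
Buyer 4's bid 21.7 points is not the highest, so Buyer 4 loses, pays nothing, and earns zero payoff.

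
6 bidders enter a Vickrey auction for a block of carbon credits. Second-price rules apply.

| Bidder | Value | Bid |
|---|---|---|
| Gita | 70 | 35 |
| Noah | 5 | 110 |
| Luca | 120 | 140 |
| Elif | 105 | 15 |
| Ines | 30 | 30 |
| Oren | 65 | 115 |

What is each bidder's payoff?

Ordered from highest: Luca 140, then Oren 115, then Noah 110, then Gita 35, then Ines 30, then Elif 15.
Luca has the top bid and wins; the price is the second-highest bid, 115.
Luca's payoff = 120 − 115 = 5. All other bidders lose, so their payoff is 0.

Gita 0, Noah 0, Luca 5, Elif 0, Ines 0, Oren 0.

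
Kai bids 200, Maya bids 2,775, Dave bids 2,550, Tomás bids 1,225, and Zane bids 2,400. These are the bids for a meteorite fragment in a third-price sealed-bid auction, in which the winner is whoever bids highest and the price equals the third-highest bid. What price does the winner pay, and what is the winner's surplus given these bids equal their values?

Sorted high to low: Maya 2,775, then Dave 2,550, then Zane 2,400, then Tomás 1,225, then Kai 200.
Maya is the highest bidder, so Maya wins.
Under the third-price rule, the price is the third-highest bid: 2,400.
Surplus = 2,775 − 2,400 = 375.

Price 2,400; surplus 375.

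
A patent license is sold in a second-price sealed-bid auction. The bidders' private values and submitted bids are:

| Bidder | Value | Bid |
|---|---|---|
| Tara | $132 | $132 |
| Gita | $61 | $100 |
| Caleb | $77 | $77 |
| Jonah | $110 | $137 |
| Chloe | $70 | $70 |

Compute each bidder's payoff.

Tara $0, Gita $0, Caleb $0, Jonah -$22, Chloe $0.

Bids in descending order: Jonah $137 > Tara $132 > Gita $100 > Caleb $77 > Chloe $70.
Jonah has the top bid and wins; the price is the second-highest bid, $132.
Jonah's payoff = $110 − $132 = -$22. All other bidders lose, so their payoff is 0.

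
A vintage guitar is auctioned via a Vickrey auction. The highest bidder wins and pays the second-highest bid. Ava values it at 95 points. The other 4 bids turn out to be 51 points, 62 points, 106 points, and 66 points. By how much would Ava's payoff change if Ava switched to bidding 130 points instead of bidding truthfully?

Change in payoff: -11 points.

The highest competing bid is 106 points.
Bidding truthfully at 95 points: the top bid is 106 points (a rival), so Ava loses. Payoff = 0 points.
Bidding 130 points: Ava has the top bid, wins, and pays the second-highest bid 106 points. Payoff = 95 points − 106 points = -11 points.
Change = -11 points − 0 points = -11 points.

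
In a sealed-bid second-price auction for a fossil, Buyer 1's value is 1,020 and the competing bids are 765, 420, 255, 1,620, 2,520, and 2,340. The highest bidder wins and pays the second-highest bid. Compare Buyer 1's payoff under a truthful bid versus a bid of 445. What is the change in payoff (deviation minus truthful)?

Change in payoff: 0.

The highest competing bid is 2,520.
Bidding truthfully at 1,020: the top bid is 2,520 (a rival), so Buyer 1 loses. Payoff = 0.
Bidding 445: the top bid is 2,520 (a rival), so Buyer 1 loses. Payoff = 0.
Change = 0 − 0 = 0.
The bid only affects whether you win, not the price — here both bids land on the same side of the top rival bid, so the deviation is payoff-neutral.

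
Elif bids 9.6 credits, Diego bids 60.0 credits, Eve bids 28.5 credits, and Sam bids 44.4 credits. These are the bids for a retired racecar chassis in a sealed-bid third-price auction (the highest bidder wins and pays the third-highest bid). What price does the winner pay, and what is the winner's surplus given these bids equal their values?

Price 28.5 credits; surplus 31.5 credits.

Ranking the bids: Diego 60.0 credits; Sam 44.4 credits; Eve 28.5 credits; Elif 9.6 credits.
Diego is the highest bidder, so Diego wins.
Under the third-price rule, the price is the third-highest bid: 28.5 credits.
Surplus = 60.0 credits − 28.5 credits = 31.5 credits.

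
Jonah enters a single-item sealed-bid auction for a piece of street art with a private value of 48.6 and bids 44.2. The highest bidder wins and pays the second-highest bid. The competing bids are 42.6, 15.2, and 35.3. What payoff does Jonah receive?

Jonah's payoff: 6.0.

Highest competing bid: 42.6.
Jonah's bid 44.2 is the highest overall, so Jonah wins and pays the second-highest bid, 42.6.
Payoff = value − price = 48.6 − 42.6 = 6.0.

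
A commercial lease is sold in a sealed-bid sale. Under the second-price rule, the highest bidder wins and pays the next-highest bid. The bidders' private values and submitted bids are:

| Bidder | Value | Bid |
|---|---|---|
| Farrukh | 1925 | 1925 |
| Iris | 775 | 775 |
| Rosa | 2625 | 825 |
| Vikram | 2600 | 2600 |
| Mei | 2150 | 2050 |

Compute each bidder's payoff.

Sorted high to low: Vikram 2600, then Mei 2050, then Farrukh 1925, then Rosa 825, then Iris 775.
Vikram has the top bid and wins; the price is the second-highest bid, 2050.
Vikram's payoff = 2600 − 2050 = 550. All other bidders lose, so their payoff is 0.

Payoffs: Farrukh 0, Iris 0, Rosa 0, Vikram 550, Mei 0.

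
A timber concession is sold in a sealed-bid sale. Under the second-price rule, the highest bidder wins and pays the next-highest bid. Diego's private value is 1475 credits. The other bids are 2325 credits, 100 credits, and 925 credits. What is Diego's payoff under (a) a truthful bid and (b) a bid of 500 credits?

The highest competing bid is 2325 credits.
Bidding truthfully at 1475 credits: the top bid is 2325 credits (a rival), so Diego loses. Payoff = 0 credits.
Bidding 500 credits: the top bid is 2325 credits (a rival), so Diego loses. Payoff = 0 credits.

Truthful: 0 credits; alternative: 0 credits.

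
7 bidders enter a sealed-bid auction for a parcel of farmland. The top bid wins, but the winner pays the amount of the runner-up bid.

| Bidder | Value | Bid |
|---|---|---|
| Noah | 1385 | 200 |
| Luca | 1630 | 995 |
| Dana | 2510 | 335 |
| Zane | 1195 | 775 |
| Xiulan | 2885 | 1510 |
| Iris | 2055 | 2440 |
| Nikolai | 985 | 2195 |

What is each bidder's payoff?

Payoffs: Noah 0, Luca 0, Dana 0, Zane 0, Xiulan 0, Iris -140, Nikolai 0.

Ranking the bids: Iris 2440 > Nikolai 2195 > Xiulan 1510 > Luca 995 > Zane 775 > Dana 335 > Noah 200.
Iris has the top bid and wins; the price is the second-highest bid, 2195.
Iris's payoff = 2055 − 2195 = -140. All other bidders lose, so their payoff is 0.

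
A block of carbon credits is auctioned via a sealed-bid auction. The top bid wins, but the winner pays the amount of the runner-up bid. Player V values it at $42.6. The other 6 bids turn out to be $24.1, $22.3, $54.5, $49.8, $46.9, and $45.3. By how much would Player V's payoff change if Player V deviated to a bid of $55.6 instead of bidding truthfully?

The highest competing bid is $54.5.
Bidding truthfully at $42.6: the top bid is $54.5 (a rival), so Player V loses. Payoff = $0.0.
Bidding $55.6: Player V has the top bid, wins, and pays the second-highest bid $54.5. Payoff = $42.6 − $54.5 = -$11.9.
Change = -$11.9 − $0.0 = -$11.9.

Change in payoff: -$11.9.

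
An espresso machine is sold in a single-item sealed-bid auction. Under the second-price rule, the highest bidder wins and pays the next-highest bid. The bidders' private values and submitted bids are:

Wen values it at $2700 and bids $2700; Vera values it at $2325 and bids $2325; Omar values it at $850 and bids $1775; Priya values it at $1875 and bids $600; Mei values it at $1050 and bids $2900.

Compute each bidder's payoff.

Payoffs: Wen $0, Vera $0, Omar $0, Priya $0, Mei -$1650.

Sorted high to low: Mei $2900, then Wen $2700, then Vera $2325, then Omar $1775, then Priya $600.
Mei has the top bid and wins; the price is the second-highest bid, $2700.
Mei's payoff = $1050 − $2700 = -$1650. All other bidders lose, so their payoff is 0.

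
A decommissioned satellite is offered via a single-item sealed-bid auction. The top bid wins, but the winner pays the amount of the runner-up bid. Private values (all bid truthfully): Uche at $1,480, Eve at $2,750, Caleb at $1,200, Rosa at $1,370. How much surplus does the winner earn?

Winner's surplus: $1,270.

Sorted high to low: Eve $2,750; Uche $1,480; Rosa $1,370; Caleb $1,200.
Eve wins with the top bid and pays the second-highest, $1,480.
Surplus = $2,750 − $1,480 = $1,270.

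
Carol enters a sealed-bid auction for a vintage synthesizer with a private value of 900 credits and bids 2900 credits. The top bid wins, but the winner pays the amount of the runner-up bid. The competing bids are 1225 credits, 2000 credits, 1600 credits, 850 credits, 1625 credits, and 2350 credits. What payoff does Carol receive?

Payoff = -1450 credits.

Highest competing bid: 2350 credits.
Carol's bid 2900 credits is the highest overall, so Carol wins and pays the second-highest bid, 2350 credits.
Payoff = value − price = 900 credits − 2350 credits = -1450 credits.
Overbidding won the item at a price above value — truthful bidding would have avoided this loss.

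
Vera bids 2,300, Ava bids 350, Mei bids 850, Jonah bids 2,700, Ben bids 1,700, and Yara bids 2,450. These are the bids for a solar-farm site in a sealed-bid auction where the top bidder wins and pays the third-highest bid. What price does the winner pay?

Ranking the bids: Jonah 2,700, then Yara 2,450, then Vera 2,300, then Ben 1,700, then Mei 850, then Ava 350.
Jonah is the highest bidder, so Jonah wins.
Under the third-price rule, the price is the third-highest bid: 2,300.

The winner pays 2,300.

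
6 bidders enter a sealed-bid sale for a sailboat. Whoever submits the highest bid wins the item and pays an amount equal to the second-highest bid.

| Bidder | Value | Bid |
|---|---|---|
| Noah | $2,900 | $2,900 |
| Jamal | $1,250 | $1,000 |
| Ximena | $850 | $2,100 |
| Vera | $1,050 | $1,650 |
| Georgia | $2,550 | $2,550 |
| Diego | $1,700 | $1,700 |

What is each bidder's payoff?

Noah $350, Jamal $0, Ximena $0, Vera $0, Georgia $0, Diego $0.

Ranking the bids: Noah $2,900; Georgia $2,550; Ximena $2,100; Diego $1,700; Vera $1,650; Jamal $1,000.
Noah has the top bid and wins; the price is the second-highest bid, $2,550.
Noah's payoff = $2,900 − $2,550 = $350. All other bidders lose, so their payoff is 0.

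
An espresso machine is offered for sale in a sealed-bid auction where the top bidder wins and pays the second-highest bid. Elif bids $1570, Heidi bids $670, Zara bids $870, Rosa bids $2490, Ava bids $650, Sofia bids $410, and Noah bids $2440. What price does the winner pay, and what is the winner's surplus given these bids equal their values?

Ordered from highest: Rosa $2490; Noah $2440; Elif $1570; Zara $870; Heidi $670; Ava $650; Sofia $410.
Rosa is the highest bidder, so Rosa wins.
Under the second-price rule, the price is the second-highest bid: $2440.
Surplus = $2490 − $2440 = $50.

The winner pays $2440 for a surplus of $50.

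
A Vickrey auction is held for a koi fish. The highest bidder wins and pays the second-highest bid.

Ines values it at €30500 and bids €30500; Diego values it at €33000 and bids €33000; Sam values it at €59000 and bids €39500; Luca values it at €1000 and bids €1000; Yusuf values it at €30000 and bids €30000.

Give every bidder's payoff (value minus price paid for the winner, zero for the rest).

Ordered from highest: Sam €39500, then Diego €33000, then Ines €30500, then Yusuf €30000, then Luca €1000.
Sam has the top bid and wins; the price is the second-highest bid, €33000.
Sam's payoff = €59000 − €33000 = €26000. All other bidders lose, so their payoff is 0.

Ines €0, Diego €0, Sam €26000, Luca €0, Yusuf €0.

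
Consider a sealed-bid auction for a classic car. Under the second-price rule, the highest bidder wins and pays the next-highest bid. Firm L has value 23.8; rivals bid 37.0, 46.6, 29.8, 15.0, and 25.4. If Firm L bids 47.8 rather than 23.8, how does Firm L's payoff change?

Payoff change: -22.8.

The highest competing bid is 46.6.
Bidding truthfully at 23.8: the top bid is 46.6 (a rival), so Firm L loses. Payoff = 0.0.
Bidding 47.8: Firm L has the top bid, wins, and pays the second-highest bid 46.6. Payoff = 23.8 − 46.6 = -22.8.
Change = -22.8 − 0.0 = -22.8.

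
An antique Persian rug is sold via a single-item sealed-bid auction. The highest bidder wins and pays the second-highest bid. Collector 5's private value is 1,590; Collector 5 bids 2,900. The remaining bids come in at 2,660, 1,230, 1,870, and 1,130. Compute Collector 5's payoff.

Highest competing bid: 2,660.
Collector 5's bid 2,900 is the highest overall, so Collector 5 wins and pays the second-highest bid, 2,660.
Payoff = value − price = 1,590 − 2,660 = -1,070.
Overbidding won the item at a price above value — truthful bidding would have avoided this loss.

Payoff = -1,070.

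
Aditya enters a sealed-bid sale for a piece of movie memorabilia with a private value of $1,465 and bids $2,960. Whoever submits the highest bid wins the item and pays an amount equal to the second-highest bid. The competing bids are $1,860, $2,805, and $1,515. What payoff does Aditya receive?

Aditya's payoff: -$1,340.

Highest competing bid: $2,805.
Aditya's bid $2,960 is the highest overall, so Aditya wins and pays the second-highest bid, $2,805.
Payoff = value − price = $1,465 − $2,805 = -$1,340.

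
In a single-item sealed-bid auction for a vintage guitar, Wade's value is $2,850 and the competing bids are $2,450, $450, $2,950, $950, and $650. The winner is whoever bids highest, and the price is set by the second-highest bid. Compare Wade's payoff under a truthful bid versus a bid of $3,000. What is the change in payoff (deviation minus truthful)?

-$100

The highest competing bid is $2,950.
Bidding truthfully at $2,850: the top bid is $2,950 (a rival), so Wade loses. Payoff = $0.
Bidding $3,000: Wade has the top bid, wins, and pays the second-highest bid $2,950. Payoff = $2,850 − $2,950 = -$100.
Change = -$100 − $0 = -$100.
Deviating from a truthful bid can only lose payoff in a second-price auction — never gain.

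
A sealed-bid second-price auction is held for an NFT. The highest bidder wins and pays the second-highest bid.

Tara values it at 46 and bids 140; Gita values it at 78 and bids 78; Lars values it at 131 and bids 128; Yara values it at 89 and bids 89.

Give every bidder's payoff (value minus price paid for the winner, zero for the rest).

Tara -82, Gita 0, Lars 0, Yara 0.

Sorted high to low: Tara 140 > Lars 128 > Yara 89 > Gita 78.
Tara has the top bid and wins; the price is the second-highest bid, 128.
Tara's payoff = 46 − 128 = -82. All other bidders lose, so their payoff is 0.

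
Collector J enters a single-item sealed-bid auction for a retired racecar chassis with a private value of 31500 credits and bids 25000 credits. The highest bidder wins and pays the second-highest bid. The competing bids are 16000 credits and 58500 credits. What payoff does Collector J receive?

Highest competing bid: 58500 credits.
Collector J's bid 25000 credits is not the highest, so Collector J loses, pays nothing, and earns zero payoff.

Collector J's payoff: 0 credits.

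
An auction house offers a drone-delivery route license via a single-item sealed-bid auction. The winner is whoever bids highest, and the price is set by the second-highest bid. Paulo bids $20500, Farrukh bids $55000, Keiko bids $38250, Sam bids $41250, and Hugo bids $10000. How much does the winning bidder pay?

Sorted high to low: Farrukh $55000 > Sam $41250 > Keiko $38250 > Paulo $20500 > Hugo $10000.
Farrukh has the highest bid, so Farrukh wins.
The second-highest bid is $41250, so that is what Farrukh pays.

$41250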